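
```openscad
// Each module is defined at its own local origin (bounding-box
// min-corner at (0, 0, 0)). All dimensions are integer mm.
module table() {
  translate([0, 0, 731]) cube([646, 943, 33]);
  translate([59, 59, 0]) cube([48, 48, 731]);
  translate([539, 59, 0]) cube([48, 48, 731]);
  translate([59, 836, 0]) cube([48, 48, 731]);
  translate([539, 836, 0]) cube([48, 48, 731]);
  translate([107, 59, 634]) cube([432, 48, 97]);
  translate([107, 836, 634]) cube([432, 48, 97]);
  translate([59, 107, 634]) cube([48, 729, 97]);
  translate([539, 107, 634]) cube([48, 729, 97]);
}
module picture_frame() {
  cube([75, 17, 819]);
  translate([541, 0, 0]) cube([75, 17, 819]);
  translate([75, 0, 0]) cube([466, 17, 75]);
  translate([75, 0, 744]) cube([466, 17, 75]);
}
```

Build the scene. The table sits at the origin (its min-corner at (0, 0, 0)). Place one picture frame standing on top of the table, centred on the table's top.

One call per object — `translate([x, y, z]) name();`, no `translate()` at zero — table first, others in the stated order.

table();
translate([15, 463, 764]) picture_frame();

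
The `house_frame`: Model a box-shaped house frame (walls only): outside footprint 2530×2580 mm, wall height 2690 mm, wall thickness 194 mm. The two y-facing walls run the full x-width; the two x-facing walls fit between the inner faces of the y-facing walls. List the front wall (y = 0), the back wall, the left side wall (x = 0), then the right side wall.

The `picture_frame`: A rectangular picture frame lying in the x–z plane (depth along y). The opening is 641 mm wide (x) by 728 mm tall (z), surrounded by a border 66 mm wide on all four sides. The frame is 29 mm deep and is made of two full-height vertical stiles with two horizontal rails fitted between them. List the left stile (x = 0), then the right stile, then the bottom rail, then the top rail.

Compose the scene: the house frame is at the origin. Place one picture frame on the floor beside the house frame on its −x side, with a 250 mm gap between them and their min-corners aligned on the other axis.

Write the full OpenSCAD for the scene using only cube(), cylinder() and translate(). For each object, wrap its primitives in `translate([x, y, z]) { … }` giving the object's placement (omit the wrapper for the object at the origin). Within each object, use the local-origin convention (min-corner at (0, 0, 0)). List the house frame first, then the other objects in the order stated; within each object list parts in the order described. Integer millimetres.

cube([2530, 194, 2690]);
translate([0, 2386, 0]) cube([2530, 194, 2690]);
translate([0, 194, 0]) cube([194, 2192, 2690]);
translate([2336, 194, 0]) cube([194, 2192, 2690]);
translate([-1023, 0, 0]) {
  cube([66, 29, 860]);
  translate([707, 0, 0]) cube([66, 29, 860]);
  translate([66, 0, 0]) cube([641, 29, 66]);
  translate([66, 0, 794]) cube([641, 29, 66]);
}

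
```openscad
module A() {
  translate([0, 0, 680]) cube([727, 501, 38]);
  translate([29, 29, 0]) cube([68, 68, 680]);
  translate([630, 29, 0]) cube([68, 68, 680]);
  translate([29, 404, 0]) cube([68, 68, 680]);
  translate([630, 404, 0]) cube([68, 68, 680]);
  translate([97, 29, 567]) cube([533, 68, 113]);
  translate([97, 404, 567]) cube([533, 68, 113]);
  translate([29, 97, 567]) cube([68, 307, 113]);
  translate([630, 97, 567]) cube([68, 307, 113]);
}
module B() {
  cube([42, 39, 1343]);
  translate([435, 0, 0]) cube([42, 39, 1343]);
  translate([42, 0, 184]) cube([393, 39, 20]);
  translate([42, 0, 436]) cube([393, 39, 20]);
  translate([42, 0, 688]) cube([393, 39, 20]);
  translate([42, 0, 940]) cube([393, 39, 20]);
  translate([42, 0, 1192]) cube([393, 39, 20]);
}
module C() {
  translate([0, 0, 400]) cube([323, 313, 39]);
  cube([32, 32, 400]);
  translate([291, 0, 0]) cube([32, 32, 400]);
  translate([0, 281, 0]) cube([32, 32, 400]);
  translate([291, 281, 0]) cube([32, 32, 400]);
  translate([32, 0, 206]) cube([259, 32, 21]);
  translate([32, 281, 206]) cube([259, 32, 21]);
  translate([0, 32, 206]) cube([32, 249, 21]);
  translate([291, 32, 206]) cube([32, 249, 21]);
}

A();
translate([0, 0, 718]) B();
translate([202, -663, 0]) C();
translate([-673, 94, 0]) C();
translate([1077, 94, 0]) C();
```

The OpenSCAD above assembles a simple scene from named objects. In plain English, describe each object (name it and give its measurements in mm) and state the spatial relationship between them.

A is a table with a 727×501 mm rectangular top, 38 mm thick, top surface at z = 718 mm, supported by four 68×68 mm square legs, each inset 29 mm from the nearest pair of top edges, running from the floor. Four apron rails, 68 mm thick and 113 mm tall, run between adjacent legs with their top edges flush with the underside of the top and their outer faces flush with the legs' outer faces.

B is a wooden ladder with two side rails of 42×39 mm section and 1343 mm height, set 477 mm apart overall. Between them run 5 rectangular rungs (39 mm deep, 20 mm thick), front faces flush with the rails' −y face. The bottom of the first rung is 184 mm above the floor and each subsequent rung is 252 mm higher than the one below.

C is a simple wooden stool: a rectangular seat 323 mm (x) by 313 mm (y), 39 mm thick, top face at z = 439 mm, on four square legs, each 32×32 mm in cross-section. The legs rest on z = 0, each flush with a corner of the seat. Four stretchers, 32 mm wide and 21 mm tall, connect adjacent legs with their undersides at z = 206 mm, each running between the inner faces of the legs it joins and aligned with the legs' outer faces on the other axis.

The ladder is on top of the table. Three stools sit around the table at the −y, −x, +x sides.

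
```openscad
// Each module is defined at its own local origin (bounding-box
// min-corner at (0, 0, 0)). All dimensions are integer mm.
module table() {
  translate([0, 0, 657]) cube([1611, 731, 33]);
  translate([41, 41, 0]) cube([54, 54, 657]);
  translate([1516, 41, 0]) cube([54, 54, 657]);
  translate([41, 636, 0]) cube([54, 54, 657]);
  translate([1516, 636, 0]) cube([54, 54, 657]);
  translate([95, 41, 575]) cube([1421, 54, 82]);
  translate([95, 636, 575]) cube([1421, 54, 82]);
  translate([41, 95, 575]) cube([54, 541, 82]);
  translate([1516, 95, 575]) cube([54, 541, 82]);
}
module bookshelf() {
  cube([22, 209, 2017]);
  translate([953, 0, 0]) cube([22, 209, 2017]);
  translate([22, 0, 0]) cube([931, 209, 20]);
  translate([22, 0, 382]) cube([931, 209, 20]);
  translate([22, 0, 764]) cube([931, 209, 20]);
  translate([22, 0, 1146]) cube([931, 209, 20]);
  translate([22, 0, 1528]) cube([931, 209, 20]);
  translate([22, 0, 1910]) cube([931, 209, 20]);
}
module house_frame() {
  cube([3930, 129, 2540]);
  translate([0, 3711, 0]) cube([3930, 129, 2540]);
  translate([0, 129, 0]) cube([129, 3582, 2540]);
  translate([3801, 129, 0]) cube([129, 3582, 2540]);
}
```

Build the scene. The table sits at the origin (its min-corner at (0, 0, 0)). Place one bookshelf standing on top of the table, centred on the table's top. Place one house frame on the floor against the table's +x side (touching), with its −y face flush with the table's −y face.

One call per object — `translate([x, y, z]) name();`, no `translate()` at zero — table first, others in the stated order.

table();
translate([318, 261, 690]) bookshelf();
translate([1611, 0, 0]) house_frame();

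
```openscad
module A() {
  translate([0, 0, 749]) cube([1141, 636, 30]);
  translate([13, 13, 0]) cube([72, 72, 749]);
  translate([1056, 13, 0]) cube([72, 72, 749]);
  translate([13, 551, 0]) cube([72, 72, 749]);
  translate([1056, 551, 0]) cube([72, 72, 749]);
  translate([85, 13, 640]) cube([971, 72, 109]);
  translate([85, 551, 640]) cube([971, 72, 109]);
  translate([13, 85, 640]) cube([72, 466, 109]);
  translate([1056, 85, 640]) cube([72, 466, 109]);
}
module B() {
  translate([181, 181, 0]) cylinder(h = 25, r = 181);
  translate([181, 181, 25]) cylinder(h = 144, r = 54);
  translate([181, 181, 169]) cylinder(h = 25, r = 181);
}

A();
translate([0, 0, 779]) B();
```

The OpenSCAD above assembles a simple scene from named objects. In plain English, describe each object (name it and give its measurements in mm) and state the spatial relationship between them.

A is a table with a 1141×636 mm rectangular top, 30 mm thick, top surface at z = 779 mm, supported by four 72×72 mm square legs, each inset 13 mm from the nearest pair of top edges, running from the floor. Four apron rails, 72 mm thick and 109 mm tall, run between adjacent legs with their top edges flush with the underside of the top and their outer faces flush with the legs' outer faces.

B is a spool: two coaxial disc flanges of radius 181 mm and thickness 25 mm, joined by a core cylinder of radius 54 mm and height 144 mm. The lower flange rests on z = 0 and the three cylinders share a vertical axis.

The spool is on top of the table.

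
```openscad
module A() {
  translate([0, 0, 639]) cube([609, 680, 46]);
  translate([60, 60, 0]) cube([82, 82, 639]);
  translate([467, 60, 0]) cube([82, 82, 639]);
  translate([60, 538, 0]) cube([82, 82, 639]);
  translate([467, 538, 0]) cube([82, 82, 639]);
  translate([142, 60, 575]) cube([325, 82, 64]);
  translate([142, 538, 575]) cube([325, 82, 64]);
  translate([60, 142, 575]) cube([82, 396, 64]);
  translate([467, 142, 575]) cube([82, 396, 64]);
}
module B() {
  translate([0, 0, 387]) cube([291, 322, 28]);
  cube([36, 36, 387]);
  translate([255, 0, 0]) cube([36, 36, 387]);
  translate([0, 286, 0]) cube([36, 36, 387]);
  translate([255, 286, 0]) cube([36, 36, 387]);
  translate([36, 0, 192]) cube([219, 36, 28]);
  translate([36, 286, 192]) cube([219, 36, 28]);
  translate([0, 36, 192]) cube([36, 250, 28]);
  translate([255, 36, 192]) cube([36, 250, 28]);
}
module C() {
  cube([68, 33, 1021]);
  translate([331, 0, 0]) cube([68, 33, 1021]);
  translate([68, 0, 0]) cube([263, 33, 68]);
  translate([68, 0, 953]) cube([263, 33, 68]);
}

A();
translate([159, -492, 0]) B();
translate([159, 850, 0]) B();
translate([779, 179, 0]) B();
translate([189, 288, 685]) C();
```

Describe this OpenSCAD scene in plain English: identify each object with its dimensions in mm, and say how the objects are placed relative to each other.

A is a rectangular dining table. The top is 609×680×46 mm with its upper surface at z = 685 mm. It stands on four 82×82 mm square legs, each inset 60 mm from the nearest pair of top edges, running from the floor to the underside of the top. Four apron rails, 82 mm thick and 64 mm tall, run between adjacent legs with their top edges flush with the underside of the top and their outer faces flush with the legs' outer faces.

B is a four-legged stool. The seat is 291×322 mm, 28 mm thick, top at z = 415 mm. It stands on four square legs, each 36×36 mm in cross-section, from z = 0 to the seat underside, each flush with a corner of the seat. Four stretchers, 36 mm wide and 28 mm tall, connect adjacent legs with their undersides at z = 192 mm, each running between the inner faces of the legs it joins and aligned with the legs' outer faces on the other axis.

C is a picture frame with a 263×885 mm rectangular opening (x by z) and a uniform 68 mm border on every side. Frame depth is 33 mm along y. It is built from two vertical stiles running the full outside height and two horizontal rails spanning the gap between the stiles.

Three stools sit around the table at the −y, +y, +x sides. The picture frame is on top of the table.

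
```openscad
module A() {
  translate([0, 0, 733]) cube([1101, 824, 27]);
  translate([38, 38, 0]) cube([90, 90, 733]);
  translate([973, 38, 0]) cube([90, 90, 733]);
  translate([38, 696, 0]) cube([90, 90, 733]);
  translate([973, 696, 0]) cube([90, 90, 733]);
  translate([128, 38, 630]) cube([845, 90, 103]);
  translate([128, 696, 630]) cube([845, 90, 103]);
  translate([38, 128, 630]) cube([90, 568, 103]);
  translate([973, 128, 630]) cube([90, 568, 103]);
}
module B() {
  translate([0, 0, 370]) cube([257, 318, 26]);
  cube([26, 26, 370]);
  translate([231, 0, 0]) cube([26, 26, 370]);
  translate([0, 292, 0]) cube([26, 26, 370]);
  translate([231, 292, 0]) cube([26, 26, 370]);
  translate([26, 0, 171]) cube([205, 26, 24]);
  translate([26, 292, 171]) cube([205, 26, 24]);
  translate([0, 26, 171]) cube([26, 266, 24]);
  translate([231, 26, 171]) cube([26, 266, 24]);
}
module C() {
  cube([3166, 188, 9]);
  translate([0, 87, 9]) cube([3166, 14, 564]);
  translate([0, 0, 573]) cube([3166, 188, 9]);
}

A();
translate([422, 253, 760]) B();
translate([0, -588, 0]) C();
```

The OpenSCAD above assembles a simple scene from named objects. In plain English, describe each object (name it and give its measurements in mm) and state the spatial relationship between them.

A is a table: top 1101 mm (x) × 824 mm (y), 27 mm thick, upper face at z = 760 mm, on four 90×90 mm square legs, each inset 38 mm from the nearest pair of top edges, running from z = 0 to the bottom of the top. Four apron rails, 90 mm thick and 103 mm tall, run between adjacent legs with their top edges flush with the underside of the top and their outer faces flush with the legs' outer faces.

B is a simple wooden stool: a rectangular seat 257 mm (x) by 318 mm (y), 26 mm thick, top face at z = 396 mm, on four square legs, each 26×26 mm in cross-section. The legs rest on z = 0, each flush with a corner of the seat. Four stretchers, 26 mm wide and 24 mm tall, connect adjacent legs with their undersides at z = 171 mm, each running between the inner faces of the legs it joins and aligned with the legs' outer faces on the other axis.

C is an I-beam lying along x, 3166 mm long. Overall section height 582 mm. Two flanges 188 mm wide (y) and 9 mm thick, one on the floor and one at the top; a web 14 mm thick runs between them, centred on the flange width.

The stool is on top of the table, centred. The I-beam is on the floor beside the table on its −y side.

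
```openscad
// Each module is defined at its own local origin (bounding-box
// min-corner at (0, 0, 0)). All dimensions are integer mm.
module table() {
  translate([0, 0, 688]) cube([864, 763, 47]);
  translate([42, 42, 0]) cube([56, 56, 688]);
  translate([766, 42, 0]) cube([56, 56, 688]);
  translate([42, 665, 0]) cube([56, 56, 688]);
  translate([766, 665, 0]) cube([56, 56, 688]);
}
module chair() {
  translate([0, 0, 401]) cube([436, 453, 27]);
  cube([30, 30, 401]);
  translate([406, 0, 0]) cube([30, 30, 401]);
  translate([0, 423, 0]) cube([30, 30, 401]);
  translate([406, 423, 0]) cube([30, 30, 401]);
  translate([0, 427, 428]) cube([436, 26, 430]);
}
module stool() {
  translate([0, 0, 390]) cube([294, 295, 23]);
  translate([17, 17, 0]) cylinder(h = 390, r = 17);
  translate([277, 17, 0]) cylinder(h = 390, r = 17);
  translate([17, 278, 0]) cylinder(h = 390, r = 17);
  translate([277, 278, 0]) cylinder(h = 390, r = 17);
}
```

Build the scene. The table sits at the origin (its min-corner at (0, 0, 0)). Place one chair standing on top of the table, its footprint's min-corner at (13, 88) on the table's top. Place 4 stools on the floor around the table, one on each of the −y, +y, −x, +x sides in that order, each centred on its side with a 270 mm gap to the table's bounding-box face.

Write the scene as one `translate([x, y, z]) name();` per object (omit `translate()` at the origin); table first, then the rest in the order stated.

table();
translate([13, 88, 735]) chair();
translate([285, -565, 0]) stool();
translate([285, 1033, 0]) stool();
translate([-564, 234, 0]) stool();
translate([1134, 234, 0]) stool();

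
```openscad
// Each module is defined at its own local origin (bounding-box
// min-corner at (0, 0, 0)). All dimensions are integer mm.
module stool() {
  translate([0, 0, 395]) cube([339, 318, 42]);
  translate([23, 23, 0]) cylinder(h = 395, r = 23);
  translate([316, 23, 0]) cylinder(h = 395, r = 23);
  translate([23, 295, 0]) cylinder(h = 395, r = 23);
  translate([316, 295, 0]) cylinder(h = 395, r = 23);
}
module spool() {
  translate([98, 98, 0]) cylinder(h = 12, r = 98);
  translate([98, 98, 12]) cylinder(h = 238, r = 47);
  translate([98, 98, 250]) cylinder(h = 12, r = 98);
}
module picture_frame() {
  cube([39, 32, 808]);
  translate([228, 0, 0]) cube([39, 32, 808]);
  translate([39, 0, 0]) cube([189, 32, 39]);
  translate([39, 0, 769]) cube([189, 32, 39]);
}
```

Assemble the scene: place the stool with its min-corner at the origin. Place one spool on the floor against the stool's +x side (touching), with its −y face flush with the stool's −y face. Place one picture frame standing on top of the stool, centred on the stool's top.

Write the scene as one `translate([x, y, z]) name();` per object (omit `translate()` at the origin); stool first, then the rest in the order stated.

stool();
translate([339, 0, 0]) spool();
translate([36, 143, 437]) picture_frame();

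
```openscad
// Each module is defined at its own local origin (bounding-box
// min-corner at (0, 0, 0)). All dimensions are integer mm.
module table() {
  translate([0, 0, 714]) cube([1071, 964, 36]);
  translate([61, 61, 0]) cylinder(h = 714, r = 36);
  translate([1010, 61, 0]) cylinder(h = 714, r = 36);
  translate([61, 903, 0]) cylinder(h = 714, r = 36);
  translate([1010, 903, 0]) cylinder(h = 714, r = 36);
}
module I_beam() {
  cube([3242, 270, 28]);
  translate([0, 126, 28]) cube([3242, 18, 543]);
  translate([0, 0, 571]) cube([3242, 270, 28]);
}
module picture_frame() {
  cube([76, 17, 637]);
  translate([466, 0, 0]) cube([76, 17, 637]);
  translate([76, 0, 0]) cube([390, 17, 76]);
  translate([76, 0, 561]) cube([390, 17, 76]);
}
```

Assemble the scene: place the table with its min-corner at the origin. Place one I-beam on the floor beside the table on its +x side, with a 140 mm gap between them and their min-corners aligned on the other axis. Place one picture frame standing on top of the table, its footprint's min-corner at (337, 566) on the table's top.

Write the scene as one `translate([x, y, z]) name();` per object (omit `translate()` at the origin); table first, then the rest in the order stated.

table();
translate([1211, 0, 0]) I_beam();
translate([337, 566, 750]) picture_frame();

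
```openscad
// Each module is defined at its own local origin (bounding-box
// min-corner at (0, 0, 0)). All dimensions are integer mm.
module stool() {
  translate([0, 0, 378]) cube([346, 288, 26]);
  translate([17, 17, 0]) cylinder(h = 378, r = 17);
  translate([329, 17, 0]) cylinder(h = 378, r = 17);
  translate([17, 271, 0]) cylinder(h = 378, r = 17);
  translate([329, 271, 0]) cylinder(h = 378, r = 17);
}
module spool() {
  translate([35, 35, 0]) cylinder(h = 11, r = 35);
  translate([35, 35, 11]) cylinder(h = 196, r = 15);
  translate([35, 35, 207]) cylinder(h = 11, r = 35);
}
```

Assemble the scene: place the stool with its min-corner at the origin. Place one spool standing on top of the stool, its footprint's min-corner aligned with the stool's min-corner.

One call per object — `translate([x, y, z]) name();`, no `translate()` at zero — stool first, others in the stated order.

stool();
translate([0, 0, 404]) spool();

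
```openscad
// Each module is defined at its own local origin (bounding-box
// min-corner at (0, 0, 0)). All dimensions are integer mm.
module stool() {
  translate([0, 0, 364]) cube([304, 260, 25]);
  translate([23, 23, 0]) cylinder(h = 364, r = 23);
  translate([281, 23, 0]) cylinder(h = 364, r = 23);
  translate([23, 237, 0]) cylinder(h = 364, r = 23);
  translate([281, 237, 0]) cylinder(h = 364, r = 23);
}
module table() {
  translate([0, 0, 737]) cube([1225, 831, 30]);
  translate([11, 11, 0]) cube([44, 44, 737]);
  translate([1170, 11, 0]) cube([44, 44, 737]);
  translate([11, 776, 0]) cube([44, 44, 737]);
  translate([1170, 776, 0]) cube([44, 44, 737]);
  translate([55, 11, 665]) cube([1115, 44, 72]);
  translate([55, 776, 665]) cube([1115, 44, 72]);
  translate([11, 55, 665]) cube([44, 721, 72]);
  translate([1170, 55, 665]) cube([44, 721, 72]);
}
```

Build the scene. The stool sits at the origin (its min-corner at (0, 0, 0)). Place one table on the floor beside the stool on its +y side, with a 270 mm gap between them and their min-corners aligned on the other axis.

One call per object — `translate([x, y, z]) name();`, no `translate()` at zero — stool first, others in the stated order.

stool();
translate([0, 530, 0]) table();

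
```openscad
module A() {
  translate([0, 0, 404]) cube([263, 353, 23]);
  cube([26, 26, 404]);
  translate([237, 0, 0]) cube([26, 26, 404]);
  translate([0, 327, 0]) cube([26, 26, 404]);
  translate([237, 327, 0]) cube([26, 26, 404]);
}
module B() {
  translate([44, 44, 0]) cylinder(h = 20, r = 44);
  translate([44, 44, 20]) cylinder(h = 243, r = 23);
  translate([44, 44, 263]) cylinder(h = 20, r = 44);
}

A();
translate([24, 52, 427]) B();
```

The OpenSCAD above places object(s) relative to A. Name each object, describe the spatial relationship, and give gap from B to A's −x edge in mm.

The spool's min-x is at 24; the stool's min-x is 0; gap = 24 mm.

A is a stool. B is a spool. The spool is on top of the stool. The gap from the spool to the stool's −x edge is 24 mm.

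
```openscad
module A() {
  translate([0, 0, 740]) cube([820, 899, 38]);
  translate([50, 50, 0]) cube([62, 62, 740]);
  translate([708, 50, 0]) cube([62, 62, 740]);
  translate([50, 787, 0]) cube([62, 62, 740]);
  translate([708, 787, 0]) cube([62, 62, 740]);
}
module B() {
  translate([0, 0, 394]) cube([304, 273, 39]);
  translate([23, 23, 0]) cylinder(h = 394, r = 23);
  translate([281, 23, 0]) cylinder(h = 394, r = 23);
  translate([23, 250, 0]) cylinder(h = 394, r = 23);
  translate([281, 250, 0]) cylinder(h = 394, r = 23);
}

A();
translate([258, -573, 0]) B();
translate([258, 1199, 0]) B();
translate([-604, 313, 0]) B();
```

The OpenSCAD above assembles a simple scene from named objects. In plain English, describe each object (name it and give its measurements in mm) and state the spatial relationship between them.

A is a rectangular dining table. The top is 820×899×38 mm with its upper surface at z = 778 mm. It stands on four 62×62 mm square legs, each inset 50 mm from the nearest pair of top edges, running from the floor to the underside of the top.

B is a four-legged stool. The seat is 304×273 mm, 39 mm thick, top at z = 433 mm. It stands on four round legs, each 46 mm in diameter, from z = 0 to the seat underside, each leg's axis is inset half a diameter from the nearest pair of seat edges (so the leg's bounding box is flush with the corner).

Three stools sit around the table at the −y, +y, −x sides.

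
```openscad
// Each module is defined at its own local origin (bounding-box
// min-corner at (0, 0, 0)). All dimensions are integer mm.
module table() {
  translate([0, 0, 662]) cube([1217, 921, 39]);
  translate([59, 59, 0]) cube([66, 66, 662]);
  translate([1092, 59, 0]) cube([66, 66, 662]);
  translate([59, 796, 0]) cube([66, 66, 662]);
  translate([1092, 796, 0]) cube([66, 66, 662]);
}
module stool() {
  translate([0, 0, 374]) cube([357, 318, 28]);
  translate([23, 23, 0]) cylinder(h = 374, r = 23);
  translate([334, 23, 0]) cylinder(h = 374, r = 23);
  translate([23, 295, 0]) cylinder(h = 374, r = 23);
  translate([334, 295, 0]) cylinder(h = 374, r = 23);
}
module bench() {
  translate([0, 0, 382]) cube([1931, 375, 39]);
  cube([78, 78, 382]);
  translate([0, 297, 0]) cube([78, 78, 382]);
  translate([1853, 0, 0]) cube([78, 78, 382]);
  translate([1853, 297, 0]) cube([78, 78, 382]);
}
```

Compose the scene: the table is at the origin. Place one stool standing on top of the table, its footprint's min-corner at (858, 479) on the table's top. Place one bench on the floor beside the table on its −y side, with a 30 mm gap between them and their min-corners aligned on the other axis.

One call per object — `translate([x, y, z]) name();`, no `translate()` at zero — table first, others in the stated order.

table();
translate([858, 479, 701]) stool();
translate([0, -405, 0]) bench();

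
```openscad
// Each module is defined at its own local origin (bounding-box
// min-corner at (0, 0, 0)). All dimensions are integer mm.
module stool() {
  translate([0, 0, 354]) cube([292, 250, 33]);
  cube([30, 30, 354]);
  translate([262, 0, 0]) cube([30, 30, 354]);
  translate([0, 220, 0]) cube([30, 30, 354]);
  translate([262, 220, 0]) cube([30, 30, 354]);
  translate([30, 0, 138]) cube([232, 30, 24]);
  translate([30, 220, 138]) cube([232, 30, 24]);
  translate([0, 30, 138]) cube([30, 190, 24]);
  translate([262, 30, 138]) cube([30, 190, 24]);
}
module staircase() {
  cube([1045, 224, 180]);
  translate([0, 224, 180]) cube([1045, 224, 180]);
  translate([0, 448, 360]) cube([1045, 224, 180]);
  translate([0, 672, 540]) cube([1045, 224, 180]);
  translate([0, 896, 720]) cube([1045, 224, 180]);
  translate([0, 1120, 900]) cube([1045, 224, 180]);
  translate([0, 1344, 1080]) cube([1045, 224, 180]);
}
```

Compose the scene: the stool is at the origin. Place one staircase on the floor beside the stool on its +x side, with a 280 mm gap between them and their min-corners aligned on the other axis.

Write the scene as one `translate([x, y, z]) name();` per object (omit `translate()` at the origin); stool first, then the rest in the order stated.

stool();
translate([572, 0, 0]) staircase();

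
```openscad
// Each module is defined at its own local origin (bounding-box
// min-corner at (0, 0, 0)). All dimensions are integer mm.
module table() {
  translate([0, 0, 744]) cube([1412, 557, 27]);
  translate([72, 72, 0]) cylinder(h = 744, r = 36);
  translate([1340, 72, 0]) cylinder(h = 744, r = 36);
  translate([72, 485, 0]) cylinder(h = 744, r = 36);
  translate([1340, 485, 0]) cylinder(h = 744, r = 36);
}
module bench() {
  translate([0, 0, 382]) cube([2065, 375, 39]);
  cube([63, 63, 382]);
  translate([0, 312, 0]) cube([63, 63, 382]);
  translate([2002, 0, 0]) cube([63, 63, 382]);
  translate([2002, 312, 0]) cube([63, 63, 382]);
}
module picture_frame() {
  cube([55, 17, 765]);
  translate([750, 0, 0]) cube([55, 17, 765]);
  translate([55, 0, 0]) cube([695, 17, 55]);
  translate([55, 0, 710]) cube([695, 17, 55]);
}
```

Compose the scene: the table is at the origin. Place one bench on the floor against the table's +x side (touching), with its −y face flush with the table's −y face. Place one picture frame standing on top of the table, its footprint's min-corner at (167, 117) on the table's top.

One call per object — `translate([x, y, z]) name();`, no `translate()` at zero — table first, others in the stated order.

table();
translate([1412, 0, 0]) bench();
translate([167, 117, 771]) picture_frame();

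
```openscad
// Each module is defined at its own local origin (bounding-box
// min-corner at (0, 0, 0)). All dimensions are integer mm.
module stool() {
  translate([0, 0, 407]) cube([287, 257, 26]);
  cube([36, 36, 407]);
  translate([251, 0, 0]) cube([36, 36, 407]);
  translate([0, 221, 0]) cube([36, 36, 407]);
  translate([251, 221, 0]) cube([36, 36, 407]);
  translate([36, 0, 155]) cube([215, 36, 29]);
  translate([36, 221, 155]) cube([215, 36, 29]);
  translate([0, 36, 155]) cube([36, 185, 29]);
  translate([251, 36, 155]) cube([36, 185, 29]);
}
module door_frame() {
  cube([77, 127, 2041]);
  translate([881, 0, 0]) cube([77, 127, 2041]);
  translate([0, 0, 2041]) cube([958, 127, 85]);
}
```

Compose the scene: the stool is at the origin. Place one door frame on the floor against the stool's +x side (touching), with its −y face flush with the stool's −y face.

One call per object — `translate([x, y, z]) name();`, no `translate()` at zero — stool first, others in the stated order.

stool();
translate([287, 0, 0]) door_frame();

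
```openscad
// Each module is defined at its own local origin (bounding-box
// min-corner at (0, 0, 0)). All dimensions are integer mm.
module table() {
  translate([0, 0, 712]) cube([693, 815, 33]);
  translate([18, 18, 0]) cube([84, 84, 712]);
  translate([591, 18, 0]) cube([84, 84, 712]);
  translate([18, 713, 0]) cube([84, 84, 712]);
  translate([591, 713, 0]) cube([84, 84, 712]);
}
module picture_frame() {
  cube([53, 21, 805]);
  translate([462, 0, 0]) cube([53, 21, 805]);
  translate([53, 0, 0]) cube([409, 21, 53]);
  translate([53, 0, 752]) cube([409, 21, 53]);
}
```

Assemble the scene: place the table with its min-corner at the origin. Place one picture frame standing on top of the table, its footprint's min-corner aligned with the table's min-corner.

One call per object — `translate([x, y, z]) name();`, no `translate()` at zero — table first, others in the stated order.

table();
translate([0, 0, 745]) picture_frame();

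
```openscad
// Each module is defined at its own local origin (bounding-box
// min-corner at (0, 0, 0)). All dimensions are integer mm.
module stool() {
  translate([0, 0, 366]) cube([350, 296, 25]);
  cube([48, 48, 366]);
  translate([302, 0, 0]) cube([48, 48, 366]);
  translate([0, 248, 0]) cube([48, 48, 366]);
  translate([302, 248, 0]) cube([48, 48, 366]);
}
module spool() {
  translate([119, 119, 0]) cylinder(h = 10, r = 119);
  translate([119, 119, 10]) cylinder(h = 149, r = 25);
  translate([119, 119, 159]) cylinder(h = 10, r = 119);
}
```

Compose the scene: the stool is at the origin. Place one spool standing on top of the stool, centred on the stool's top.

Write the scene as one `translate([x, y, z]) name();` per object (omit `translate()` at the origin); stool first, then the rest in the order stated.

stool();
translate([56, 29, 391]) spool();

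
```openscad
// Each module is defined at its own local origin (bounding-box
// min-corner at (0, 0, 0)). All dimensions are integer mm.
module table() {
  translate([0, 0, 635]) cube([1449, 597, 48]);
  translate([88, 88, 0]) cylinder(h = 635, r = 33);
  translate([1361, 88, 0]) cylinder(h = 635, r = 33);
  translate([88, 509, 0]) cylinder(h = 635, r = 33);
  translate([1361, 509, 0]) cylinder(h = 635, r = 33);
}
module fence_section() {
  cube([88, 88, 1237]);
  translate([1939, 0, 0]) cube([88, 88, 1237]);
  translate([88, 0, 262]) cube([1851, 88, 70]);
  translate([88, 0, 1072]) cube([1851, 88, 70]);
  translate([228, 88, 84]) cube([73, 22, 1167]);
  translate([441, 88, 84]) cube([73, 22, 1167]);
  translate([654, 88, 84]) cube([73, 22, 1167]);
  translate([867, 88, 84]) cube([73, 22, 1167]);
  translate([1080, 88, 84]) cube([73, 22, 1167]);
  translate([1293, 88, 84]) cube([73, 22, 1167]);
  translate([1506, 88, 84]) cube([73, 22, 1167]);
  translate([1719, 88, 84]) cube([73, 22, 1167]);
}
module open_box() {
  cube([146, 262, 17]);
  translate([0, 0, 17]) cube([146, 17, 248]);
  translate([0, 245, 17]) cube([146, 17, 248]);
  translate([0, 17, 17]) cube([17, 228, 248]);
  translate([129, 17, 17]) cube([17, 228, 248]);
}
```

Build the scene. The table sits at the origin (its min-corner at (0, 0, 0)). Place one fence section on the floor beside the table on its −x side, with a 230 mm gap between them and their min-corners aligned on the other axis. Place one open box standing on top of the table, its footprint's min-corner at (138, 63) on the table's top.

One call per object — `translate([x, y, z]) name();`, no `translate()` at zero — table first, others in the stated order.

table();
translate([-2257, 0, 0]) fence_section();
translate([138, 63, 683]) open_box();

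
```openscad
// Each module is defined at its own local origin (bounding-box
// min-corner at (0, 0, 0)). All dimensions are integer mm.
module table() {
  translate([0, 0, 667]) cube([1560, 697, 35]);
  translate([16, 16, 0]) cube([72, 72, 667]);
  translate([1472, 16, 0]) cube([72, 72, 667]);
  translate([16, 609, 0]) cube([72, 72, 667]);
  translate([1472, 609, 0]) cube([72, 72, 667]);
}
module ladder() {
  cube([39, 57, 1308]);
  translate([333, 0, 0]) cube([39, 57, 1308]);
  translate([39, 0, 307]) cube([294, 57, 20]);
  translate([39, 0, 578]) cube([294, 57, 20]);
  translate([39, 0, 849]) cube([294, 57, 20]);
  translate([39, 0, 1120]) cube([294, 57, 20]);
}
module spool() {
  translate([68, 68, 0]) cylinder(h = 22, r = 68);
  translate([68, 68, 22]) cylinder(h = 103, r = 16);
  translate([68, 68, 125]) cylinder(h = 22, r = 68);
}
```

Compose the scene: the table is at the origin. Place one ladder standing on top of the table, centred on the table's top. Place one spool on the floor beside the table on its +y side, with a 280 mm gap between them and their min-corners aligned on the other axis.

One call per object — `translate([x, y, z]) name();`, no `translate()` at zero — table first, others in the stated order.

table();
translate([594, 320, 702]) ladder();
translate([0, 977, 0]) spool();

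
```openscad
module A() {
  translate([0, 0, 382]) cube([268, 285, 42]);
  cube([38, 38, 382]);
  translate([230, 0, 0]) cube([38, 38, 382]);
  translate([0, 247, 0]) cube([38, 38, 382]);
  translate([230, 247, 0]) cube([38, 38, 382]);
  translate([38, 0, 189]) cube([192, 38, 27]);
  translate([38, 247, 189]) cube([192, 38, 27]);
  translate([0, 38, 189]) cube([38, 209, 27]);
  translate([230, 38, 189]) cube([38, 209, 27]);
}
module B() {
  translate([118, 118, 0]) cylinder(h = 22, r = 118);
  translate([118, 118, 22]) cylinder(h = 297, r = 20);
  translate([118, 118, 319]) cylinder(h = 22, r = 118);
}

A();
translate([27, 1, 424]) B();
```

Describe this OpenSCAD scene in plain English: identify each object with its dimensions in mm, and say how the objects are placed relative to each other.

A is a four-legged stool. The seat is a 268×285×42 mm slab whose top surface is at z = 424 mm; four square legs, each 38×38 mm in cross-section, run from the floor (z = 0) to the underside of the seat, each flush with a corner of the seat. Four stretchers, 38 mm wide and 27 mm tall, connect adjacent legs with their undersides at z = 189 mm, each running between the inner faces of the legs it joins and aligned with the legs' outer faces on the other axis.

B is a spool: two coaxial disc flanges of radius 118 mm and thickness 22 mm, joined by a core cylinder of radius 20 mm and height 297 mm. The lower flange rests on z = 0 and the three cylinders share a vertical axis.

The spool is on top of the stool.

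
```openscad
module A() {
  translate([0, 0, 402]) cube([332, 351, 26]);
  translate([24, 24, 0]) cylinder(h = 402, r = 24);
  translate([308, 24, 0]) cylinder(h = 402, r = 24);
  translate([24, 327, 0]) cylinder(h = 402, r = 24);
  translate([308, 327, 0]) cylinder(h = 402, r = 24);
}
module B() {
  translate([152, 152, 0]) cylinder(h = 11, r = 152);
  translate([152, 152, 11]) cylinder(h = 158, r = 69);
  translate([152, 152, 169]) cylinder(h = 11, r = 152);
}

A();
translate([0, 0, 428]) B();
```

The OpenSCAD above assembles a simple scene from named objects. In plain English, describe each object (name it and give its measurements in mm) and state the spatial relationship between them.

A is a four-legged stool. The seat is 332×351 mm, 26 mm thick, top at z = 428 mm. It stands on four round legs, each 48 mm in diameter, from z = 0 to the seat underside, each leg's axis is inset half a diameter from the nearest pair of seat edges (so the leg's bounding box is flush with the corner).

B is a spool: two coaxial disc flanges of radius 152 mm and thickness 11 mm, joined by a core cylinder of radius 69 mm and height 158 mm. The lower flange rests on z = 0 and the three cylinders share a vertical axis.

The spool is on top of the stool.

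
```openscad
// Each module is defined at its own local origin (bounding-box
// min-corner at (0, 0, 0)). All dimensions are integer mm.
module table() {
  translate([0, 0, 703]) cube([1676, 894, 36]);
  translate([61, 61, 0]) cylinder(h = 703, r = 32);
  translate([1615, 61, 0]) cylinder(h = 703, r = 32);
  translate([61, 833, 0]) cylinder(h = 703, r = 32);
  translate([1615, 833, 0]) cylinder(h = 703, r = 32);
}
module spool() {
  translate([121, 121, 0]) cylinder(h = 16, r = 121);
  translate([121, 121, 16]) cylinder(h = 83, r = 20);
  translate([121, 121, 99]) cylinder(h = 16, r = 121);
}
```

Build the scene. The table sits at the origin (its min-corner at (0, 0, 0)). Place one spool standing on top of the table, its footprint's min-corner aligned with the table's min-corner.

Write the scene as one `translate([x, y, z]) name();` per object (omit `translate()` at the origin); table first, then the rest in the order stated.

table();
translate([0, 0, 739]) spool();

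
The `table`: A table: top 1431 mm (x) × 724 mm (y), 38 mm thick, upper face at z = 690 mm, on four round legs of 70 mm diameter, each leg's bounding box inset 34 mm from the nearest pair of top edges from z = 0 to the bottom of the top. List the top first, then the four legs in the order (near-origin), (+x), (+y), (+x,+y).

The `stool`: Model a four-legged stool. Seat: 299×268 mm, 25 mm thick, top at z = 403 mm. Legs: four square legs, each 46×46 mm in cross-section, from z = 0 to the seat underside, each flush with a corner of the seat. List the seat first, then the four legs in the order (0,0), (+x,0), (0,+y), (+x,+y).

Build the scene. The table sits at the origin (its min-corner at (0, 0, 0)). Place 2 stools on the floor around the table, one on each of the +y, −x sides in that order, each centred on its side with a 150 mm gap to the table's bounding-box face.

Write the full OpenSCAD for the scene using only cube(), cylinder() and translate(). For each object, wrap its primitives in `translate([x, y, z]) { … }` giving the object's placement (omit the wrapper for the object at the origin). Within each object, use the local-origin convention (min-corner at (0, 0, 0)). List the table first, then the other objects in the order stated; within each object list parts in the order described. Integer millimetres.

translate([0, 0, 652]) cube([1431, 724, 38]);
translate([69, 69, 0]) cylinder(h = 652, r = 35);
translate([1362, 69, 0]) cylinder(h = 652, r = 35);
translate([69, 655, 0]) cylinder(h = 652, r = 35);
translate([1362, 655, 0]) cylinder(h = 652, r = 35);
translate([566, 874, 0]) {
  translate([0, 0, 378]) cube([299, 268, 25]);
  cube([46, 46, 378]);
  translate([253, 0, 0]) cube([46, 46, 378]);
  translate([0, 222, 0]) cube([46, 46, 378]);
  translate([253, 222, 0]) cube([46, 46, 378]);
}
translate([-449, 228, 0]) {
  translate([0, 0, 378]) cube([299, 268, 25]);
  cube([46, 46, 378]);
  translate([253, 0, 0]) cube([46, 46, 378]);
  translate([0, 222, 0]) cube([46, 46, 378]);
  translate([253, 222, 0]) cube([46, 46, 378]);
}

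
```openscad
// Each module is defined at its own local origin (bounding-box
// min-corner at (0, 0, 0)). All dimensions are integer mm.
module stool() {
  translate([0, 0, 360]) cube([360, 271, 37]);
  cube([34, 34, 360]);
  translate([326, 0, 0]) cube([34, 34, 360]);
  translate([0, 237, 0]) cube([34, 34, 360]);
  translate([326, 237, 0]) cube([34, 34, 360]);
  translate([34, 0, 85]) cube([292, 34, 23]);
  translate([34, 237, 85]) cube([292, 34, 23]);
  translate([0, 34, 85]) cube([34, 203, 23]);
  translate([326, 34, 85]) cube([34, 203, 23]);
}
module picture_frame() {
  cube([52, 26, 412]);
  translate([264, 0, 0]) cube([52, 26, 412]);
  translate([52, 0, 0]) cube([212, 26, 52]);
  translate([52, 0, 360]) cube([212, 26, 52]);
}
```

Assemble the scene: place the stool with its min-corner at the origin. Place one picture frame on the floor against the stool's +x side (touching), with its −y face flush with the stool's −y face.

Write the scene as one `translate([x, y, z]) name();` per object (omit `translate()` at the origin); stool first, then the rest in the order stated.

stool();
translate([360, 0, 0]) picture_frame();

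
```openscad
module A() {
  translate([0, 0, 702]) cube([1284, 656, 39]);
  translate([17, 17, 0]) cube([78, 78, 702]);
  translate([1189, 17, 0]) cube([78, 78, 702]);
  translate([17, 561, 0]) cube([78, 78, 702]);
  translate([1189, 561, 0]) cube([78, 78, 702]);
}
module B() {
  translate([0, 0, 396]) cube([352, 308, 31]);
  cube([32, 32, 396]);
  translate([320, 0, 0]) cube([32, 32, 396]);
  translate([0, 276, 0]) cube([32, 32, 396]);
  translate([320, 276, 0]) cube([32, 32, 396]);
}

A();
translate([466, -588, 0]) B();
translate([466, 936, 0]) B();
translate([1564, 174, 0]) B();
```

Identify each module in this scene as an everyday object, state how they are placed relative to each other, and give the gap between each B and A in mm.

Each stool's nearest face is 280 mm from the table's bounding box.

A is a table. B is a stool. Three stools sit around the table at the −y, +y, +x sides. The gap between each stool and the table is 280 mm.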